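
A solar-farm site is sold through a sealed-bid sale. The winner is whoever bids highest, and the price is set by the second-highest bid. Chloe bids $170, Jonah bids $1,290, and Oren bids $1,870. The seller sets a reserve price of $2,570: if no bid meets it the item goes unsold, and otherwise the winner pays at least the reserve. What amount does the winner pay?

Bids in descending order: Oren $1,870 > Jonah $1,290 > Chloe $170.
The top bid $1,870 is below the reserve $2,570, so the item goes unsold and nothing is paid.

unsold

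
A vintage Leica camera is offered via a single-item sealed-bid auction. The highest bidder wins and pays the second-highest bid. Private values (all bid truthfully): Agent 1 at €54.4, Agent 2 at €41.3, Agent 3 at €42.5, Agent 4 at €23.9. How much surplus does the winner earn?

€11.9

Ranking the bids: Agent 1 €54.4 > Agent 3 €42.5 > Agent 2 €41.3 > Agent 4 €23.9.
Agent 1 wins with the top bid and pays the second-highest, €42.5.
Surplus = €54.4 − €42.5 = €11.9.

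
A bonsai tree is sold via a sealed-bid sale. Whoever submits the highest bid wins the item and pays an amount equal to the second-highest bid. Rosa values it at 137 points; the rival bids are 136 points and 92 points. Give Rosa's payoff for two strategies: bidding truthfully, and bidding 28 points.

The highest competing bid is 136 points.
Bidding truthfully at 137 points: Rosa has the top bid, wins, and pays the second-highest bid 136 points. Payoff = 137 points − 136 points = 1 points.
Bidding 28 points: the top bid is 136 points (a rival), so Rosa loses. Payoff = 0 points.
Deviating from a truthful bid can only lose payoff in a second-price auction — never gain.

Truthful: 1 points; alternative: 0 points.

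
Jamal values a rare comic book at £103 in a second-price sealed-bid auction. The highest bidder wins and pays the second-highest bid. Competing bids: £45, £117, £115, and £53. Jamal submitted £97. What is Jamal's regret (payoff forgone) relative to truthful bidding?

£0

The highest competing bid is £117.
Bidding truthfully at £103: the top bid is £117 (a rival), so Jamal loses. Payoff = £0.
Bidding £97: the top bid is £117 (a rival), so Jamal loses. Payoff = £0.
Regret = truthful payoff − actual payoff = £0 − £0 = £0.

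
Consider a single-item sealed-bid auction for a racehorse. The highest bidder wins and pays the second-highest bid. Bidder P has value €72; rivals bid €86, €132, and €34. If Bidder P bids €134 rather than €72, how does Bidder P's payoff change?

Change in payoff: -€60.

The highest competing bid is €132.
Bidding truthfully at €72: the top bid is €132 (a rival), so Bidder P loses. Payoff = €0.
Bidding €134: Bidder P has the top bid, wins, and pays the second-highest bid €132. Payoff = €72 − €132 = -€60.
Change = -€60 − €0 = -€60.
This is the dominant-strategy logic: truthful bidding weakly beats any alternative.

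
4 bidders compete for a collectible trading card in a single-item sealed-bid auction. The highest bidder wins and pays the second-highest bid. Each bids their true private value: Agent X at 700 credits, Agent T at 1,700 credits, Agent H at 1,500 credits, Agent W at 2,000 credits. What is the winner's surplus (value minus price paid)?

Surplus = 300 credits.

Ordered from highest: Agent W 2,000 credits, then Agent T 1,700 credits, then Agent H 1,500 credits, then Agent X 700 credits.
Agent W wins with the top bid and pays the second-highest, 1,700 credits.
Surplus = 2,000 credits − 1,700 credits = 300 credits.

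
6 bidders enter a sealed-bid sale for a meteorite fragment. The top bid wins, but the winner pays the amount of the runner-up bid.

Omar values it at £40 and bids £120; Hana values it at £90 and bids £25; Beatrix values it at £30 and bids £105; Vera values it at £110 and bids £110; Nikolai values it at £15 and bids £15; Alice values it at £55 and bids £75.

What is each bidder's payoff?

Sorted high to low: Omar £120, then Vera £110, then Beatrix £105, then Alice £75, then Hana £25, then Nikolai £15.
Omar has the top bid and wins; the price is the second-highest bid, £110.
Omar's payoff = £40 − £110 = -£70. All other bidders lose, so their payoff is 0.

Payoffs: Omar -£70, Hana £0, Beatrix £0, Vera £0, Nikolai £0, Alice £0.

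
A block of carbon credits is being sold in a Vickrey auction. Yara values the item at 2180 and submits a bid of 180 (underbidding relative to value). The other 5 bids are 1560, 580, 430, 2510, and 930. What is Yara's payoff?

0

Highest competing bid: 2510.
Yara's bid 180 is not the highest, so Yara loses, pays nothing, and earns zero payoff.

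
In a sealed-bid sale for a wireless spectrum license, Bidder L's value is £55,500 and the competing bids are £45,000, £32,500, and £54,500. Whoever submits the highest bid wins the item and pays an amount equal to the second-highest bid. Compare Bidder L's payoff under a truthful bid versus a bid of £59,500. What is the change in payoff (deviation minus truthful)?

The highest competing bid is £54,500.
Bidding truthfully at £55,500: Bidder L has the top bid, wins, and pays the second-highest bid £54,500. Payoff = £55,500 − £54,500 = £1,000.
Bidding £59,500: Bidder L has the top bid, wins, and pays the second-highest bid £54,500. Payoff = £55,500 − £54,500 = £1,000.
Change = £1,000 − £1,000 = £0.

£0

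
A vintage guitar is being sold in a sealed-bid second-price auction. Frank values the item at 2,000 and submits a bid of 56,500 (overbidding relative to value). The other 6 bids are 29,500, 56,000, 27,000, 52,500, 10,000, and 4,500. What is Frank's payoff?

Payoff = -54,000.

Highest competing bid: 56,000.
Frank's bid 56,500 is the highest overall, so Frank wins and pays the second-highest bid, 56,000.
Payoff = value − price = 2,000 − 56,000 = -54,000.
Overbidding won the item at a price above value — truthful bidding would have avoided this loss.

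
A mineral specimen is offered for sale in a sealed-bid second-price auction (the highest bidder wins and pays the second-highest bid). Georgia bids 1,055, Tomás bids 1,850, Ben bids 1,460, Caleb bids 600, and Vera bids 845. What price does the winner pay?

Sorted high to low: Tomás 1,850, then Ben 1,460, then Georgia 1,055, then Vera 845, then Caleb 600.
Tomás is the highest bidder, so Tomás wins.
Under the second-price rule, the price is the second-highest bid: 1,460.

1,460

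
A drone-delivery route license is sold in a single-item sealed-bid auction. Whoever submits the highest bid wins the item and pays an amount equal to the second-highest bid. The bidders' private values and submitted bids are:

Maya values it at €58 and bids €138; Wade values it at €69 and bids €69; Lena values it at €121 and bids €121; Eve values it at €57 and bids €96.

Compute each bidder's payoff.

Ordered from highest: Maya €138 > Lena €121 > Eve €96 > Wade €69.
Maya has the top bid and wins; the price is the second-highest bid, €121.
Maya's payoff = €58 − €121 = -€63. All other bidders lose, so their payoff is 0.

Payoffs: Maya -€63, Wade €0, Lena €0, Eve €0.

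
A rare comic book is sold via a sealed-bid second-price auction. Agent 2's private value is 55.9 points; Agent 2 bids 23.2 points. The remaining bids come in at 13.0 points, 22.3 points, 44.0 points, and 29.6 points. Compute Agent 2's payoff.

0.0 points

Highest competing bid: 44.0 points.
Agent 2's bid 23.2 points is not the highest, so Agent 2 loses, pays nothing, and earns zero payoff.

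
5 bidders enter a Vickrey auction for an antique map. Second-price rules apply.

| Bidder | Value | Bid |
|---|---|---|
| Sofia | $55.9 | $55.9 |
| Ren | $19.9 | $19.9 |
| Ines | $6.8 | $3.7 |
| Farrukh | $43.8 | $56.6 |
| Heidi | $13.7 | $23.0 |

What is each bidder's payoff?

Payoffs: Sofia $0.0, Ren $0.0, Ines $0.0, Farrukh -$12.1, Heidi $0.0.

Ordered from highest: Farrukh $56.6; Sofia $55.9; Heidi $23.0; Ren $19.9; Ines $3.7.
Farrukh has the top bid and wins; the price is the second-highest bid, $55.9.
Farrukh's payoff = $43.8 − $55.9 = -$12.1. All other bidders lose, so their payoff is 0.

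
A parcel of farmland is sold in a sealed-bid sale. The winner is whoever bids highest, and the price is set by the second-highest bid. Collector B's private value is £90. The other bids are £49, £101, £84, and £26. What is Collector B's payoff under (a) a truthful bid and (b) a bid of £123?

The highest competing bid is £101.
Bidding truthfully at £90: the top bid is £101 (a rival), so Collector B loses. Payoff = £0.
Bidding £123: Collector B has the top bid, wins, and pays the second-highest bid £101. Payoff = £90 − £101 = -£11.
This is the dominant-strategy logic: truthful bidding weakly beats any alternative.

Truthful: £0; alternative: -£11.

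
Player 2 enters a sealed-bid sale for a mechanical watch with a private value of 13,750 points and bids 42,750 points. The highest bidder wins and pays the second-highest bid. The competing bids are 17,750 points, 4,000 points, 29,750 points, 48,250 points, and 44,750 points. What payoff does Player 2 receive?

Highest competing bid: 48,250 points.
Player 2's bid 42,750 points is not the highest, so Player 2 loses, pays nothing, and earns zero payoff.

0 points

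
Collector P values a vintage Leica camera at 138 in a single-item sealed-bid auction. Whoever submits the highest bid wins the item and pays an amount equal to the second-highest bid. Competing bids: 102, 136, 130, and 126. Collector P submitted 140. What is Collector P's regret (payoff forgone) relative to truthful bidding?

The highest competing bid is 136.
Bidding truthfully at 138: Collector P has the top bid, wins, and pays the second-highest bid 136. Payoff = 138 − 136 = 2.
Bidding 140: Collector P has the top bid, wins, and pays the second-highest bid 136. Payoff = 138 − 136 = 2.
Regret = truthful payoff − actual payoff = 2 − 2 = 0.
The bid only affects whether you win, not the price — here both bids land on the same side of the top rival bid, so the deviation is payoff-neutral.

Payoff forgone: 0.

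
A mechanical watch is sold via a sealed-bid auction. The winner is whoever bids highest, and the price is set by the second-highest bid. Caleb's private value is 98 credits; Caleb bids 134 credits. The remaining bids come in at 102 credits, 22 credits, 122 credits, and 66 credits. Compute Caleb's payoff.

Highest competing bid: 122 credits.
Caleb's bid 134 credits is the highest overall, so Caleb wins and pays the second-highest bid, 122 credits.
Payoff = value − price = 98 credits − 122 credits = -24 credits.
Overbidding won the item at a price above value — truthful bidding would have avoided this loss.

Caleb's payoff: -24 credits.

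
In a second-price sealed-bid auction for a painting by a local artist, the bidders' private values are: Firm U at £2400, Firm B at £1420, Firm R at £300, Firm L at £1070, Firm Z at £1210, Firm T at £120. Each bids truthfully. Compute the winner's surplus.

Winner's surplus: £980.

Bids in descending order: Firm U £2400; Firm B £1420; Firm Z £1210; Firm L £1070; Firm R £300; Firm T £120.
Firm U wins with the top bid and pays the second-highest, £1420.
Surplus = £2400 − £1420 = £980.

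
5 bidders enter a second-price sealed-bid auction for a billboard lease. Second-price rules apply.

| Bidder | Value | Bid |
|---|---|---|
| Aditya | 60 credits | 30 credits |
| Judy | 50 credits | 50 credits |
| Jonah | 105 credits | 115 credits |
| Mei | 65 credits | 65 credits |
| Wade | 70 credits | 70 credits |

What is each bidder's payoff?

Ranking the bids: Jonah 115 credits, then Wade 70 credits, then Mei 65 credits, then Judy 50 credits, then Aditya 30 credits.
Jonah has the top bid and wins; the price is the second-highest bid, 70 credits.
Jonah's payoff = 105 credits − 70 credits = 35 credits. All other bidders lose, so their payoff is 0.

Aditya 0 credits, Judy 0 credits, Jonah 35 credits, Mei 0 credits, Wade 0 credits.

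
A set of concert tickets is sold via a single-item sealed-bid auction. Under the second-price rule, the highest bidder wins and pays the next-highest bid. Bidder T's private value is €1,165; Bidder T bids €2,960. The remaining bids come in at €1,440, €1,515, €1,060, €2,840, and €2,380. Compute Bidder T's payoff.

Highest competing bid: €2,840.
Bidder T's bid €2,960 is the highest overall, so Bidder T wins and pays the second-highest bid, €2,840.
Payoff = value − price = €1,165 − €2,840 = -€1,675.
Overbidding won the item at a price above value — truthful bidding would have avoided this loss.

-€1,675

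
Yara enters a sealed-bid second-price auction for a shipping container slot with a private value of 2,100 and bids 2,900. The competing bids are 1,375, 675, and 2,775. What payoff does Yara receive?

-675

Highest competing bid: 2,775.
Yara's bid 2,900 is the highest overall, so Yara wins and pays the second-highest bid, 2,775.
Payoff = value − price = 2,100 − 2,775 = -675.
Overbidding won the item at a price above value — truthful bidding would have avoided this loss.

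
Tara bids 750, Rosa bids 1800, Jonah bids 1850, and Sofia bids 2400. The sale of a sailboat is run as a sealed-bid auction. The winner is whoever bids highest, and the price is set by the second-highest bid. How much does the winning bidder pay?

Price paid: 1850.

Ordered from highest: Sofia 2400 > Jonah 1850 > Rosa 1800 > Tara 750.
Sofia has the highest bid, so Sofia wins.
The second-highest bid is 1850, so that is what Sofia pays.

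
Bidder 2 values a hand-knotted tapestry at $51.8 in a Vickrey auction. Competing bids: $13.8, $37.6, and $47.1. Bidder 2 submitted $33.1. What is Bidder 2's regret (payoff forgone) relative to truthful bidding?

Payoff forgone: $4.7.

The highest competing bid is $47.1.
Bidding truthfully at $51.8: Bidder 2 has the top bid, wins, and pays the second-highest bid $47.1. Payoff = $51.8 − $47.1 = $4.7.
Bidding $33.1: the top bid is $47.1 (a rival), so Bidder 2 loses. Payoff = $0.0.
Regret = truthful payoff − actual payoff = $4.7 − $0.0 = $4.7.
Deviating from a truthful bid can only lose payoff in a second-price auction — never gain.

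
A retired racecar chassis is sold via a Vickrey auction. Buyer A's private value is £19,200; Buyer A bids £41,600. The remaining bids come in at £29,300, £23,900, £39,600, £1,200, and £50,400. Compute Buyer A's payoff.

Highest competing bid: £50,400.
Buyer A's bid £41,600 is not the highest, so Buyer A loses, pays nothing, and earns zero payoff.

£0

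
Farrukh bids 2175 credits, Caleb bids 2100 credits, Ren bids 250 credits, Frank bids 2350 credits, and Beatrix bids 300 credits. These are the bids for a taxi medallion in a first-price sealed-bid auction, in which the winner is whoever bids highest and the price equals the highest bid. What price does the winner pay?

Ranking the bids: Frank 2350 credits, then Farrukh 2175 credits, then Caleb 2100 credits, then Beatrix 300 credits, then Ren 250 credits.
Frank is the highest bidder, so Frank wins.
Under the first-price rule, the price is the highest bid: 2350 credits.

2350 credits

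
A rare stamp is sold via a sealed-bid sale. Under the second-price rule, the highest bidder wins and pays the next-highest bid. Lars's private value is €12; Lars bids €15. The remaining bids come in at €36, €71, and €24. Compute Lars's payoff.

Payoff = €0.

Highest competing bid: €71.
Lars's bid €15 is not the highest, so Lars loses, pays nothing, and earns zero payoff.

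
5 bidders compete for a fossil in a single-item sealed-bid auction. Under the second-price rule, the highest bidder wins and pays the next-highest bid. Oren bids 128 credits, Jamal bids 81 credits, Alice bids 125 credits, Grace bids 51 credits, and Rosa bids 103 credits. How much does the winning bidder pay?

125 credits

Ranking the bids: Oren 128 credits; Alice 125 credits; Rosa 103 credits; Jamal 81 credits; Grace 51 credits.
Oren has the highest bid, so Oren wins.
The second-highest bid is 125 credits, so that is what Oren pays.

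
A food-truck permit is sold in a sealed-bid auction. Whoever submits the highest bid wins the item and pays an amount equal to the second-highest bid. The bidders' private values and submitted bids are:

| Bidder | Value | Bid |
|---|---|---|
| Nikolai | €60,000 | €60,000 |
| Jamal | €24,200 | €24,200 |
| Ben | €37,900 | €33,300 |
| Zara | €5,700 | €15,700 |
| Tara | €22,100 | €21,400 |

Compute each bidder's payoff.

Payoffs: Nikolai €26,700, Jamal €0, Ben €0, Zara €0, Tara €0.

Bids in descending order: Nikolai €60,000, then Ben €33,300, then Jamal €24,200, then Tara €21,400, then Zara €15,700.
Nikolai has the top bid and wins; the price is the second-highest bid, €33,300.
Nikolai's payoff = €60,000 − €33,300 = €26,700. All other bidders lose, so their payoff is 0.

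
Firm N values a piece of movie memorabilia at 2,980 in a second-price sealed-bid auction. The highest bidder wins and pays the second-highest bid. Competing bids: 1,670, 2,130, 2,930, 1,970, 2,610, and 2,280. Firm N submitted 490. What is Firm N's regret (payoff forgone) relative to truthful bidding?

The highest competing bid is 2,930.
Bidding truthfully at 2,980: Firm N has the top bid, wins, and pays the second-highest bid 2,930. Payoff = 2,980 − 2,930 = 50.
Bidding 490: the top bid is 2,930 (a rival), so Firm N loses. Payoff = 0.
Regret = truthful payoff − actual payoff = 50 − 0 = 50.

50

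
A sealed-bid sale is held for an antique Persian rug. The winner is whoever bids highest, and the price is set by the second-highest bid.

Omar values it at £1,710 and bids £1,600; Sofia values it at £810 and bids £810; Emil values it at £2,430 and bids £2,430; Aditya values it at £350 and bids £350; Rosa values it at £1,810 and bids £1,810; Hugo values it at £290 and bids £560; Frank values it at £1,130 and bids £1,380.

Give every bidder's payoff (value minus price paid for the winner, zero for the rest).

Bids in descending order: Emil £2,430; Rosa £1,810; Omar £1,600; Frank £1,380; Sofia £810; Hugo £560; Aditya £350.
Emil has the top bid and wins; the price is the second-highest bid, £1,810.
Emil's payoff = £2,430 − £1,810 = £620. All other bidders lose, so their payoff is 0.

Payoffs: Omar £0, Sofia £0, Emil £620, Aditya £0, Rosa £0, Hugo £0, Frank £0.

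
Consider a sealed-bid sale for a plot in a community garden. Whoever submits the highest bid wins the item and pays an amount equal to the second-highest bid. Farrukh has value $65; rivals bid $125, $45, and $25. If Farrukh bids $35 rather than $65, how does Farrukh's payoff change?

Payoff change: $0.

The highest competing bid is $125.
Bidding truthfully at $65: the top bid is $125 (a rival), so Farrukh loses. Payoff = $0.
Bidding $35: the top bid is $125 (a rival), so Farrukh loses. Payoff = $0.
Change = $0 − $0 = $0.
The bid only affects whether you win, not the price — here both bids land on the same side of the top rival bid, so the deviation is payoff-neutral.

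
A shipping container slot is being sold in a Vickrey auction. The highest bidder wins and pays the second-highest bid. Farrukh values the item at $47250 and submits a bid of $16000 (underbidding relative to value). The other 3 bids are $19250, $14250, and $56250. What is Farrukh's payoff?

Payoff = $0.

Highest competing bid: $56250.
Farrukh's bid $16000 is not the highest, so Farrukh loses, pays nothing, and earns zero payoff.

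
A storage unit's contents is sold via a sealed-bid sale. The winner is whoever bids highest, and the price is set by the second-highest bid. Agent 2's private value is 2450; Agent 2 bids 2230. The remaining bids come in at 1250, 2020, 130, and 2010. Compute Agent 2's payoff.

Payoff = 430.

Highest competing bid: 2020.
Agent 2's bid 2230 is the highest overall, so Agent 2 wins and pays the second-highest bid, 2020.
Payoff = value − price = 2450 − 2020 = 430.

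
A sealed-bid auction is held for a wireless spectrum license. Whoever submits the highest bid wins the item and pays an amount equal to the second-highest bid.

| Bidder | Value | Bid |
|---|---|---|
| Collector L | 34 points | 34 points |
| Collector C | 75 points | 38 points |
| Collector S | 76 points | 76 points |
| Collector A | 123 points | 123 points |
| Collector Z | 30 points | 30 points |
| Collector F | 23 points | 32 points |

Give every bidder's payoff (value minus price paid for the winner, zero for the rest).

Payoffs: Collector L 0 points, Collector C 0 points, Collector S 0 points, Collector A 47 points, Collector Z 0 points, Collector F 0 points.

Sorted high to low: Collector A 123 points; Collector S 76 points; Collector C 38 points; Collector L 34 points; Collector F 32 points; Collector Z 30 points.
Collector A has the top bid and wins; the price is the second-highest bid, 76 points.
Collector A's payoff = 123 points − 76 points = 47 points. All other bidders lose, so their payoff is 0.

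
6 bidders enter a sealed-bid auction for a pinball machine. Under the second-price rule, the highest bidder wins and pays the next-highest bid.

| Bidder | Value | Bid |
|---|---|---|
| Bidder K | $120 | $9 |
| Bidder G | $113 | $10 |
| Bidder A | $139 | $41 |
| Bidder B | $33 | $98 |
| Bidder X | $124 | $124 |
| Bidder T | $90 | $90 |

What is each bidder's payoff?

Bidder K $0, Bidder G $0, Bidder A $0, Bidder B $0, Bidder X $26, Bidder T $0.

Bids in descending order: Bidder X $124 > Bidder B $98 > Bidder T $90 > Bidder A $41 > Bidder G $10 > Bidder K $9.
Bidder X has the top bid and wins; the price is the second-highest bid, $98.
Bidder X's payoff = $124 − $98 = $26. All other bidders lose, so their payoff is 0.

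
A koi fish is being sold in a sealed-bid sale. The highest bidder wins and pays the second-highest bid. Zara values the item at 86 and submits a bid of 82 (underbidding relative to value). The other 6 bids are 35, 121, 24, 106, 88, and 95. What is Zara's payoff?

Highest competing bid: 121.
Zara's bid 82 is not the highest, so Zara loses, pays nothing, and earns zero payoff.

0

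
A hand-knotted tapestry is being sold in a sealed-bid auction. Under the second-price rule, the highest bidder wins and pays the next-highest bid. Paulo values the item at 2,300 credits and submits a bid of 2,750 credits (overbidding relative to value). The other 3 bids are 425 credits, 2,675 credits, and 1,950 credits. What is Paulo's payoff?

Highest competing bid: 2,675 credits.
Paulo's bid 2,750 credits is the highest overall, so Paulo wins and pays the second-highest bid, 2,675 credits.
Payoff = value − price = 2,300 credits − 2,675 credits = -375 credits.
Overbidding won the item at a price above value — truthful bidding would have avoided this loss.

Payoff = -375 credits.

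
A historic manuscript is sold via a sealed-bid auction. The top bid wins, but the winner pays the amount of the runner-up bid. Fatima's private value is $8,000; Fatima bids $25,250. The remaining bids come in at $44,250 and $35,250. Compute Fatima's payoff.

$0

Highest competing bid: $44,250.
Fatima's bid $25,250 is not the highest, so Fatima loses, pays nothing, and earns zero payoff.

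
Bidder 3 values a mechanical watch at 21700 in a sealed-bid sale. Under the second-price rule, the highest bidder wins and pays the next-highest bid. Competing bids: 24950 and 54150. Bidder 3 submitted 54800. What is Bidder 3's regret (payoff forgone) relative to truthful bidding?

Payoff forgone: 32450.

The highest competing bid is 54150.
Bidding truthfully at 21700: the top bid is 54150 (a rival), so Bidder 3 loses. Payoff = 0.
Bidding 54800: Bidder 3 has the top bid, wins, and pays the second-highest bid 54150. Payoff = 21700 − 54150 = -32450.
Regret = truthful payoff − actual payoff = 0 − -32450 = 32450.
This is the dominant-strategy logic: truthful bidding weakly beats any alternative.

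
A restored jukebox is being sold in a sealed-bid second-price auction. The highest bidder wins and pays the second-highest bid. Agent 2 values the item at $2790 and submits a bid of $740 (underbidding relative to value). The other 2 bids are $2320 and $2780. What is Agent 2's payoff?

The bidder's payoff: $0.

Highest competing bid: $2780.
Agent 2's bid $740 is not the highest, so Agent 2 loses, pays nothing, and earns zero payoff.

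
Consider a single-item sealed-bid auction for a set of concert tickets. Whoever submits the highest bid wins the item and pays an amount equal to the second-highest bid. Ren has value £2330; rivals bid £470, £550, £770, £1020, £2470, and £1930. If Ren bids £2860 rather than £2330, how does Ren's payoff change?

Change in payoff: -£140.

The highest competing bid is £2470.
Bidding truthfully at £2330: the top bid is £2470 (a rival), so Ren loses. Payoff = £0.
Bidding £2860: Ren has the top bid, wins, and pays the second-highest bid £2470. Payoff = £2330 − £2470 = -£140.
Change = -£140 − £0 = -£140.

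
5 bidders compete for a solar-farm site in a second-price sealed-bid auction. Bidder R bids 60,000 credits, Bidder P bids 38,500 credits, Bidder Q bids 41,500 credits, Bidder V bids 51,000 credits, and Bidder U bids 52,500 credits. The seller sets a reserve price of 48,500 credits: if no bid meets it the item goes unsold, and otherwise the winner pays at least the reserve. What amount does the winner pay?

52,500 credits

Bids in descending order: Bidder R 60,000 credits, then Bidder U 52,500 credits, then Bidder V 51,000 credits, then Bidder Q 41,500 credits, then Bidder P 38,500 credits.
Bidder R has the highest bid, so Bidder R wins.
The second-highest bid is 52,500 credits, which exceeds the reserve, so that sets the price.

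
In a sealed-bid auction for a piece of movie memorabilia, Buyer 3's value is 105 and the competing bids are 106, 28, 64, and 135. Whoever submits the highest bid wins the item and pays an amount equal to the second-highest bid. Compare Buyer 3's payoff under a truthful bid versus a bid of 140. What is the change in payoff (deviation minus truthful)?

Change in payoff: -30.

The highest competing bid is 135.
Bidding truthfully at 105: the top bid is 135 (a rival), so Buyer 3 loses. Payoff = 0.
Bidding 140: Buyer 3 has the top bid, wins, and pays the second-highest bid 135. Payoff = 105 − 135 = -30.
Change = -30 − 0 = -30.
Deviating from a truthful bid can only lose payoff in a second-price auction — never gain.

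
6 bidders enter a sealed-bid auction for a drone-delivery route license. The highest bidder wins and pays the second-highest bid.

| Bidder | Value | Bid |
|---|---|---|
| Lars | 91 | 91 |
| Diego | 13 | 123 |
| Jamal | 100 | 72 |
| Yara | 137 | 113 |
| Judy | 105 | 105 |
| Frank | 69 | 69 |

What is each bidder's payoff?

Payoffs: Lars 0, Diego -100, Jamal 0, Yara 0, Judy 0, Frank 0.

Ranking the bids: Diego 123, then Yara 113, then Judy 105, then Lars 91, then Jamal 72, then Frank 69.
Diego has the top bid and wins; the price is the second-highest bid, 113.
Diego's payoff = 13 − 113 = -100. All other bidders lose, so their payoff is 0.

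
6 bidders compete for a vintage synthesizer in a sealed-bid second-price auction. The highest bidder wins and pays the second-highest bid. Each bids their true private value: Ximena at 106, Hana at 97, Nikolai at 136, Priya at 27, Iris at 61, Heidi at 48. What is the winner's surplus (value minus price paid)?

Winner's surplus: 30.

Ordered from highest: Nikolai 136 > Ximena 106 > Hana 97 > Iris 61 > Heidi 48 > Priya 27.
Nikolai wins with the top bid and pays the second-highest, 106.
Surplus = 136 − 106 = 30.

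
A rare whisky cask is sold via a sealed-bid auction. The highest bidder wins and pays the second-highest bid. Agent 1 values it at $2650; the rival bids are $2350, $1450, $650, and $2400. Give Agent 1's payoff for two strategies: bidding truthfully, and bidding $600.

The highest competing bid is $2400.
Bidding truthfully at $2650: Agent 1 has the top bid, wins, and pays the second-highest bid $2400. Payoff = $2650 − $2400 = $250.
Bidding $600: the top bid is $2400 (a rival), so Agent 1 loses. Payoff = $0.

(a) $250  (b) $0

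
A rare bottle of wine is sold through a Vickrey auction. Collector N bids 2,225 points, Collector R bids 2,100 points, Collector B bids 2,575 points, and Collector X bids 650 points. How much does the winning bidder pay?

Sorted high to low: Collector B 2,575 points; Collector N 2,225 points; Collector R 2,100 points; Collector X 650 points.
Collector B has the highest bid, so Collector B wins.
The second-highest bid is 2,225 points, so that is what Collector B pays.

Price paid: 2,225 points.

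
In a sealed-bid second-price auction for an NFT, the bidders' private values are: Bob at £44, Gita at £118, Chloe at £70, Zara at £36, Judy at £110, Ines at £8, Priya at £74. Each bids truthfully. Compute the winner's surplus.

Ranking the bids: Gita £118 > Judy £110 > Priya £74 > Chloe £70 > Bob £44 > Zara £36 > Ines £8.
Gita wins with the top bid and pays the second-highest, £110.
Surplus = £118 − £110 = £8.

Surplus = £8.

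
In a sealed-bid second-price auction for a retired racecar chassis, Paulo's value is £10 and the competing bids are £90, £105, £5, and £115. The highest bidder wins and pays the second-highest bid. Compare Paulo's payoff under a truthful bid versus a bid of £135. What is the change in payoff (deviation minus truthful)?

-£105

The highest competing bid is £115.
Bidding truthfully at £10: the top bid is £115 (a rival), so Paulo loses. Payoff = £0.
Bidding £135: Paulo has the top bid, wins, and pays the second-highest bid £115. Payoff = £10 − £115 = -£105.
Change = -£105 − £0 = -£105.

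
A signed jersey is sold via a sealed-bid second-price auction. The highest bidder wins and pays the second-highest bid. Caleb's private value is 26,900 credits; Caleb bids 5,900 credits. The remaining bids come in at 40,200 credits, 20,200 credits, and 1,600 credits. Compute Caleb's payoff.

0 credits

Highest competing bid: 40,200 credits.
Caleb's bid 5,900 credits is not the highest, so Caleb loses, pays nothing, and earns zero payoff.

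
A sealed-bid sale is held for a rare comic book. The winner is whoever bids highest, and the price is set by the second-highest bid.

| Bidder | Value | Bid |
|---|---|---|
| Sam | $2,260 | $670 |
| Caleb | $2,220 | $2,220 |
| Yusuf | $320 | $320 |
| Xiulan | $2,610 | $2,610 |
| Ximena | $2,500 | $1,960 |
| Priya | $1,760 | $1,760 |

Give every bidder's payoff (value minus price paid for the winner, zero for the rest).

Bids in descending order: Xiulan $2,610; Caleb $2,220; Ximena $1,960; Priya $1,760; Sam $670; Yusuf $320.
Xiulan has the top bid and wins; the price is the second-highest bid, $2,220.
Xiulan's payoff = $2,610 − $2,220 = $390. All other bidders lose, so their payoff is 0.

Payoffs: Sam $0, Caleb $0, Yusuf $0, Xiulan $390, Ximena $0, Priya $0.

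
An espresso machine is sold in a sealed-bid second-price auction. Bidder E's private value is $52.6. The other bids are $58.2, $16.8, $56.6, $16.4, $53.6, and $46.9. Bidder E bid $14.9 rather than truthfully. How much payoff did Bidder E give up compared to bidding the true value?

Regret: $0.0.

The highest competing bid is $58.2.
Bidding truthfully at $52.6: the top bid is $58.2 (a rival), so Bidder E loses. Payoff = $0.0.
Bidding $14.9: the top bid is $58.2 (a rival), so Bidder E loses. Payoff = $0.0.
Regret = truthful payoff − actual payoff = $0.0 − $0.0 = $0.0.
The bid only affects whether you win, not the price — here both bids land on the same side of the top rival bid, so the deviation is payoff-neutral.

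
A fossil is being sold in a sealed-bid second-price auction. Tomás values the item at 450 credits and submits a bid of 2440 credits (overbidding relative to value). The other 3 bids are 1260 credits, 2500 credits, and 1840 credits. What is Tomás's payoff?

Highest competing bid: 2500 credits.
Tomás's bid 2440 credits is not the highest, so Tomás loses, pays nothing, and earns zero payoff.

Payoff = 0 credits.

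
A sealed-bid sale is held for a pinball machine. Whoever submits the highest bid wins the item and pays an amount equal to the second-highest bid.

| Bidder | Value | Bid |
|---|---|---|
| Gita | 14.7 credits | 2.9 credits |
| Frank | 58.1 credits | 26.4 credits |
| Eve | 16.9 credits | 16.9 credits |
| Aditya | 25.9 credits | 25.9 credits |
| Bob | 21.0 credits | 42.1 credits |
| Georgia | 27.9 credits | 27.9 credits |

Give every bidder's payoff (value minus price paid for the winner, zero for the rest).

Payoffs: Gita 0.0 credits, Frank 0.0 credits, Eve 0.0 credits, Aditya 0.0 credits, Bob -6.9 credits, Georgia 0.0 credits.

Bids in descending order: Bob 42.1 credits > Georgia 27.9 credits > Frank 26.4 credits > Aditya 25.9 credits > Eve 16.9 credits > Gita 2.9 credits.
Bob has the top bid and wins; the price is the second-highest bid, 27.9 credits.
Bob's payoff = 21.0 credits − 27.9 credits = -6.9 credits. All other bidders lose, so their payoff is 0.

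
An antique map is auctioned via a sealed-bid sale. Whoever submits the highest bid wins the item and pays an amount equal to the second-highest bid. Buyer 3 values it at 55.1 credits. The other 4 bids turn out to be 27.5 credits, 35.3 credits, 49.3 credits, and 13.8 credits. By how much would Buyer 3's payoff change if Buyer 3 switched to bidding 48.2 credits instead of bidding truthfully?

The highest competing bid is 49.3 credits.
Bidding truthfully at 55.1 credits: Buyer 3 has the top bid, wins, and pays the second-highest bid 49.3 credits. Payoff = 55.1 credits − 49.3 credits = 5.8 credits.
Bidding 48.2 credits: the top bid is 49.3 credits (a rival), so Buyer 3 loses. Payoff = 0.0 credits.
Change = 0.0 credits − 5.8 credits = -5.8 credits.

Payoff change: -5.8 credits.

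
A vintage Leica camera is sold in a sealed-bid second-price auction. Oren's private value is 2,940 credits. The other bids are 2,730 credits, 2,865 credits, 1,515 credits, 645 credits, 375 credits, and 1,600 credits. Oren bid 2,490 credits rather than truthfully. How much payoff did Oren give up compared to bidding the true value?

The highest competing bid is 2,865 credits.
Bidding truthfully at 2,940 credits: Oren has the top bid, wins, and pays the second-highest bid 2,865 credits. Payoff = 2,940 credits − 2,865 credits = 75 credits.
Bidding 2,490 credits: the top bid is 2,865 credits (a rival), so Oren loses. Payoff = 0 credits.
Regret = truthful payoff − actual payoff = 75 credits − 0 credits = 75 credits.

Payoff forgone: 75 credits.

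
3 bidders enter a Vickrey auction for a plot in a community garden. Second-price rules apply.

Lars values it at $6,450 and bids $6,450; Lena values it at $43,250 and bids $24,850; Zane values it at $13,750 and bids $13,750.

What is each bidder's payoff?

Bids in descending order: Lena $24,850 > Zane $13,750 > Lars $6,450.
Lena has the top bid and wins; the price is the second-highest bid, $13,750.
Lena's payoff = $43,250 − $13,750 = $29,500. All other bidders lose, so their payoff is 0.

Payoffs: Lars $0, Lena $29,500, Zane $0.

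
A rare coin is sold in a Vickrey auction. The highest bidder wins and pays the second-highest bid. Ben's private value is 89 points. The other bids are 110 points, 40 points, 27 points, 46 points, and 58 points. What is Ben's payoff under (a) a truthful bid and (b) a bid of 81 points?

Truthful: 0 points; alternative: 0 points.

The highest competing bid is 110 points.
Bidding truthfully at 89 points: the top bid is 110 points (a rival), so Ben loses. Payoff = 0 points.
Bidding 81 points: the top bid is 110 points (a rival), so Ben loses. Payoff = 0 points.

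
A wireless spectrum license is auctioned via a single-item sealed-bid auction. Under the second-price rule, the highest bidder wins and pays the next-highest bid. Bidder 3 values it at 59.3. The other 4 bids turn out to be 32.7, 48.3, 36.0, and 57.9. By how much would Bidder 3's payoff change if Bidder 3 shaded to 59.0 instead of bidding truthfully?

The highest competing bid is 57.9.
Bidding truthfully at 59.3: Bidder 3 has the top bid, wins, and pays the second-highest bid 57.9. Payoff = 59.3 − 57.9 = 1.4.
Bidding 59.0: Bidder 3 has the top bid, wins, and pays the second-highest bid 57.9. Payoff = 59.3 − 57.9 = 1.4.
Change = 1.4 − 1.4 = 0.0.
The bid only affects whether you win, not the price — here both bids land on the same side of the top rival bid, so the deviation is payoff-neutral.

Change in payoff: 0.0.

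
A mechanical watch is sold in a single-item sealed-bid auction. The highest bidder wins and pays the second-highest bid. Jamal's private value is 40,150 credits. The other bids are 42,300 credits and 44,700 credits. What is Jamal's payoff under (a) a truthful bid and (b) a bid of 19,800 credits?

The highest competing bid is 44,700 credits.
Bidding truthfully at 40,150 credits: the top bid is 44,700 credits (a rival), so Jamal loses. Payoff = 0 credits.
Bidding 19,800 credits: the top bid is 44,700 credits (a rival), so Jamal loses. Payoff = 0 credits.
The bid only affects whether you win, not the price — here both bids land on the same side of the top rival bid, so the deviation is payoff-neutral.

(a) 0 credits  (b) 0 credits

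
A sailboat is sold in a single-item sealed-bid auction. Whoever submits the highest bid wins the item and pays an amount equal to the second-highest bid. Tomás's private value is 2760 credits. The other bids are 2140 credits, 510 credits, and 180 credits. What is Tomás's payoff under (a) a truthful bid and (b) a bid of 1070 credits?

The highest competing bid is 2140 credits.
Bidding truthfully at 2760 credits: Tomás has the top bid, wins, and pays the second-highest bid 2140 credits. Payoff = 2760 credits − 2140 credits = 620 credits.
Bidding 1070 credits: the top bid is 2140 credits (a rival), so Tomás loses. Payoff = 0 credits.
Deviating from a truthful bid can only lose payoff in a second-price auction — never gain.

(a) 620 credits  (b) 0 credits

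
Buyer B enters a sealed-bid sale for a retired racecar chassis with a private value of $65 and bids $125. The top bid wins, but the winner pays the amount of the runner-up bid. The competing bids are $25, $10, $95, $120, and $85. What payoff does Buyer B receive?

Buyer B's payoff: -$55.

Highest competing bid: $120.
Buyer B's bid $125 is the highest overall, so Buyer B wins and pays the second-highest bid, $120.
Payoff = value − price = $65 − $120 = -$55.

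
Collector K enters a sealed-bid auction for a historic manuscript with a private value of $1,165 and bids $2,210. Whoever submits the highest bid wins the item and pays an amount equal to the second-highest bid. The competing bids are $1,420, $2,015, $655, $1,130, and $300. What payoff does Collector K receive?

Collector K's payoff: -$850.

Highest competing bid: $2,015.
Collector K's bid $2,210 is the highest overall, so Collector K wins and pays the second-highest bid, $2,015.
Payoff = value − price = $1,165 − $2,015 = -$850.
Overbidding won the item at a price above value — truthful bidding would have avoided this loss.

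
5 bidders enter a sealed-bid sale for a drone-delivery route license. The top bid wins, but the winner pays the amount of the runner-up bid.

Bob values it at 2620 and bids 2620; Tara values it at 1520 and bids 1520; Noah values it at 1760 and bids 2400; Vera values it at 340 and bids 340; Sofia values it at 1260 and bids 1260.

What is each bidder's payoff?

Sorted high to low: Bob 2620 > Noah 2400 > Tara 1520 > Sofia 1260 > Vera 340.
Bob has the top bid and wins; the price is the second-highest bid, 2400.
Bob's payoff = 2620 − 2400 = 220. All other bidders lose, so their payoff is 0.

Bob 220, Tara 0, Noah 0, Vera 0, Sofia 0.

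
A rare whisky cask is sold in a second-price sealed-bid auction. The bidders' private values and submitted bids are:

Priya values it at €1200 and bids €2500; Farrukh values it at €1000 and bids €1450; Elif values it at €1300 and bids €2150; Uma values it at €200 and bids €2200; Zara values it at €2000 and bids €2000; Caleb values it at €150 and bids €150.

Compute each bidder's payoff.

Ranking the bids: Priya €2500 > Uma €2200 > Elif €2150 > Zara €2000 > Farrukh €1450 > Caleb €150.
Priya has the top bid and wins; the price is the second-highest bid, €2200.
Priya's payoff = €1200 − €2200 = -€1000. All other bidders lose, so their payoff is 0.

Priya -€1000, Farrukh €0, Elif €0, Uma €0, Zara €0, Caleb €0.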